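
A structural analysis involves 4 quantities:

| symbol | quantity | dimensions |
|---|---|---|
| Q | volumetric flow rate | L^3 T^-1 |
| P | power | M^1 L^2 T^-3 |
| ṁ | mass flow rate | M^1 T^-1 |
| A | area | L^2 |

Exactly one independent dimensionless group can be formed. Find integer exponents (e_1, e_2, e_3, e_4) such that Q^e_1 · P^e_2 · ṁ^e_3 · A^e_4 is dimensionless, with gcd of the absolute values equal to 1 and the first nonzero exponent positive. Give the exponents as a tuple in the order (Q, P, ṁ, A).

(2, -1, 1, -2)

M: e_1·(0) + e_2·(1) + e_3·(1) + e_4·(0) = 0
L: e_1·(3) + e_2·(2) + e_3·(0) + e_4·(2) = 0
T: e_1·(-1) + e_2·(-3) + e_3·(-1) + e_4·(0) = 0
Solving this homogeneous linear system for the smallest-integer solution (first nonzero entry positive) gives (2, -1, 1, -2).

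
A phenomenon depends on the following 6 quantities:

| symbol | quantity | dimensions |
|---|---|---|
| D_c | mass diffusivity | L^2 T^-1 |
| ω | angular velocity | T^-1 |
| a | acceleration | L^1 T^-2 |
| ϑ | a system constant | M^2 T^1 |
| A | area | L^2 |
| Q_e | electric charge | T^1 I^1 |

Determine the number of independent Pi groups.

There are 6 variables and 4 base dimensions (M, L, T, I).
The dimension matrix has rank 4.
Independent dimensionless groups: 6 − 4 = 2.

2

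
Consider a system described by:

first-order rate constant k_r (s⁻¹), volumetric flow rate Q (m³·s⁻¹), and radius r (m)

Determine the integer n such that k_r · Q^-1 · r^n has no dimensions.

Balance the L exponent: (1)·n from r, plus (0) − (3) = -3 from the rest, must sum to zero.
n − 3 = 0, so n = 3.

3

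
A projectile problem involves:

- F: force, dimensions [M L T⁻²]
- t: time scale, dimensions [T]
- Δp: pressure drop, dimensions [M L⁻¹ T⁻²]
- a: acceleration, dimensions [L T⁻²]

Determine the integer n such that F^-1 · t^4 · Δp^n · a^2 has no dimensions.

Balance the M exponent: (1)·n from Δp, plus −(1) + 4·(0) + 2·(0) = -1 from the rest, must sum to zero.
n − 1 = 0, so n = 1.

1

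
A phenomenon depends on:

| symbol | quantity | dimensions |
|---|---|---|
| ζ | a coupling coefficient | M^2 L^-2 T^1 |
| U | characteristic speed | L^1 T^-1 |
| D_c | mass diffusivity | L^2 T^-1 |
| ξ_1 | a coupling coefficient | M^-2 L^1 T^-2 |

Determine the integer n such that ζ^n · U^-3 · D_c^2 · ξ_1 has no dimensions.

Balance the M exponent: (2)·n from ζ, plus −3·(0) + 2·(0) + (-2) = -2 from the rest, must sum to zero.
2n − 2 = 0, so n = 1.

1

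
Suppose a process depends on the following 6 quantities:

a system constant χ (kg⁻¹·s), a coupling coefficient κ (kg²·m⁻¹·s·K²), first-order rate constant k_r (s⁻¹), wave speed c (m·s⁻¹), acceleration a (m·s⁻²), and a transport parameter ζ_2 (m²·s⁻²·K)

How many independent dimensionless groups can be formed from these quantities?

There are 6 variables and 4 base dimensions (M, L, T, Θ).
The dimension matrix has rank 4.
Independent dimensionless groups: 6 − 4 = 2.

2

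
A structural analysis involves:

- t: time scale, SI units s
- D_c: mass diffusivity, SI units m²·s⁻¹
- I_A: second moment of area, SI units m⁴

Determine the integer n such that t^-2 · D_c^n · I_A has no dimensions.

Balance the L exponent: (2)·n from D_c, plus −2·(0) + (4) = 4 from the rest, must sum to zero.
2n + 4 = 0, so n = -2.

-2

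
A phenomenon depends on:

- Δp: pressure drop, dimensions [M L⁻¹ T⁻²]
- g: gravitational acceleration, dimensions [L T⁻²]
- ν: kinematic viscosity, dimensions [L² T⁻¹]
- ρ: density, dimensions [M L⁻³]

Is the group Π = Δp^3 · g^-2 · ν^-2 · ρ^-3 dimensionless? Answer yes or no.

yes

Sum the exponent of each base dimension across the product:
  M: 3·[Δp]_M − 2·[g]_M − 2·[ν]_M − 3·[ρ]_M = 3·(1) − 2·(0) − 2·(0) − 3·(1) = 0
  L: 3·[Δp]_L − 2·[g]_L − 2·[ν]_L − 3·[ρ]_L = 3·(-1) − 2·(1) − 2·(2) − 3·(-3) = 0
  T: 3·[Δp]_T − 2·[g]_T − 2·[ν]_T − 3·[ρ]_T = 3·(-2) − 2·(-2) − 2·(-1) − 3·(0) = 0
All base exponents vanish — dimensionless.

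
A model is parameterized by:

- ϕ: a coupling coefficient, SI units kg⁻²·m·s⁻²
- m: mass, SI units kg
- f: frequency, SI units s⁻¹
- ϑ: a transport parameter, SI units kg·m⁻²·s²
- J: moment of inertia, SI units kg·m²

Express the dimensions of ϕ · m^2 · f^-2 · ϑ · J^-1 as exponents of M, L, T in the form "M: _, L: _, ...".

Collect each base-dimension exponent across the product:
  M: (-2) + 2·(1) − 2·(0) + (1) − (1) = 0
  L: (1) + 2·(0) − 2·(0) + (-2) − (2) = -3
  T: (-2) + 2·(0) − 2·(-1) + (2) − (0) = 2
So the dimensions are [L⁻³ T²].

M: 0, L: -3, T: 2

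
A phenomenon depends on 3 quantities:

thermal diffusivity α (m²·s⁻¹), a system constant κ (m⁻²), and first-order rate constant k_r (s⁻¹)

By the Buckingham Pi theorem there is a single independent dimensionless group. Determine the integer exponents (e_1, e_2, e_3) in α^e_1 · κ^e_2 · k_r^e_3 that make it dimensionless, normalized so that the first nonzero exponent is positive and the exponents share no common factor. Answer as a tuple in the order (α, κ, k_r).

L: e_1·(2) + e_2·(-2) + e_3·(0) = 0
T: e_1·(-1) + e_2·(0) + e_3·(-1) = 0
Solving this homogeneous linear system for the smallest-integer solution (first nonzero entry positive) gives (1, 1, -1).

(1, 1, -1)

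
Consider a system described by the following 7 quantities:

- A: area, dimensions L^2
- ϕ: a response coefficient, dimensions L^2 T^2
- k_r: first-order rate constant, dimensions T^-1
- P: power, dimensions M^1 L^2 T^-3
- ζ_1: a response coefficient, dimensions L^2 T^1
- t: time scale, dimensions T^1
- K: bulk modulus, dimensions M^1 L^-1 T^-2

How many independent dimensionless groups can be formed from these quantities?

4

There are 7 variables and 3 base dimensions (M, L, T).
The dimension matrix has rank 3.
Independent dimensionless groups: 7 − 3 = 4.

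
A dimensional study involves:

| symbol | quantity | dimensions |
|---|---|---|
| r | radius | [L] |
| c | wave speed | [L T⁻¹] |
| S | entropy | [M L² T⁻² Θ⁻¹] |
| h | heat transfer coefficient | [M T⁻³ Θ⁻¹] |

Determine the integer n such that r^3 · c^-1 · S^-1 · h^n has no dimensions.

1

Balance the M exponent: (1)·n from h, plus 3·(0) − (0) − (1) = -1 from the rest, must sum to zero.
n − 1 = 0, so n = 1.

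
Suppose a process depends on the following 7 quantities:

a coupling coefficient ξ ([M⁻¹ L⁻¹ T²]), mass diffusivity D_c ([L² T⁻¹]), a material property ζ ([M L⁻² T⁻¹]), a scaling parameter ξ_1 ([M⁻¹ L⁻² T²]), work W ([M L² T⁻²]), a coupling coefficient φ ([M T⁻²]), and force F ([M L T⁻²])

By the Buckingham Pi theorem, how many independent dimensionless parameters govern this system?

There are 7 variables and 3 base dimensions (M, L, T).
The dimension matrix has rank 3.
Independent dimensionless groups: 7 − 3 = 4.

4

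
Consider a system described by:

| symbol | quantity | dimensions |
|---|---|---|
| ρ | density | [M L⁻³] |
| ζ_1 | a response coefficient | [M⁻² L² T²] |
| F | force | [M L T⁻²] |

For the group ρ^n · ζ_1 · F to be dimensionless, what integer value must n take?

1

Balance the M exponent: (1)·n from ρ, plus (-2) + (1) = -1 from the rest, must sum to zero.
n − 1 = 0, so n = 1.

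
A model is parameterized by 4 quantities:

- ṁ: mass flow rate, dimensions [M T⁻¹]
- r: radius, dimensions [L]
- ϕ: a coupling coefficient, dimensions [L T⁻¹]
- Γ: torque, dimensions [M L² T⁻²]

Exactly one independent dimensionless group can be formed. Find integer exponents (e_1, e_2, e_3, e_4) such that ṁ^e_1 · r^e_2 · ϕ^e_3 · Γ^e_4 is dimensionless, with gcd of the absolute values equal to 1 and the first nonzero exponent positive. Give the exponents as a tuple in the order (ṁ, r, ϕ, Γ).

(1, 1, 1, -1)

M: e_1·(1) + e_2·(0) + e_3·(0) + e_4·(1) = 0
L: e_1·(0) + e_2·(1) + e_3·(1) + e_4·(2) = 0
T: e_1·(-1) + e_2·(0) + e_3·(-1) + e_4·(-2) = 0
Solving this homogeneous linear system for the smallest-integer solution (first nonzero entry positive) gives (1, 1, 1, -1).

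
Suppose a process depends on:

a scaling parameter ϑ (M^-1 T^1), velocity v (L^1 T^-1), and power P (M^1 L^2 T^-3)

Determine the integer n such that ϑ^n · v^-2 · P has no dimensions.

1

Balance the M exponent: (-1)·n from ϑ, plus −2·(0) + (1) = 1 from the rest, must sum to zero.
−n + 1 = 0, so n = 1.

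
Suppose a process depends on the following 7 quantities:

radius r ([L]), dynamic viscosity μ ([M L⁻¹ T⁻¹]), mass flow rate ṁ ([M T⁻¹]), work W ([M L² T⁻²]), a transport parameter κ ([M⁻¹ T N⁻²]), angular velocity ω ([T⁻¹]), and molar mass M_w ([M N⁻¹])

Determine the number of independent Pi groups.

3

There are 7 variables and 4 base dimensions (M, L, T, N).
The dimension matrix has rank 4.
Independent dimensionless groups: 7 − 4 = 3.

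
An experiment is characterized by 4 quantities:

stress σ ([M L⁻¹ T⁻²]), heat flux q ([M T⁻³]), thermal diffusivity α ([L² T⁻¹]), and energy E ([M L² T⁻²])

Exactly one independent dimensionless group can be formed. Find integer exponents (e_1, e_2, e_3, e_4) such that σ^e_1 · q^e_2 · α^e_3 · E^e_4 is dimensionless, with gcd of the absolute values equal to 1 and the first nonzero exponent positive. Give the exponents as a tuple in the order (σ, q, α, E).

(4, -3, 3, -1)

M: e_1·(1) + e_2·(1) + e_3·(0) + e_4·(1) = 0
L: e_1·(-1) + e_2·(0) + e_3·(2) + e_4·(2) = 0
T: e_1·(-2) + e_2·(-3) + e_3·(-1) + e_4·(-2) = 0
Solving this homogeneous linear system for the smallest-integer solution (first nonzero entry positive) gives (4, -3, 3, -1).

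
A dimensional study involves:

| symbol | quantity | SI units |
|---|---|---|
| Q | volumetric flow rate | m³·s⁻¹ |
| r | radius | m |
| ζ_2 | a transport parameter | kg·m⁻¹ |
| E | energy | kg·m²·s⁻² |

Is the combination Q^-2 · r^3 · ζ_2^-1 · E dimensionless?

Sum the exponent of each base dimension across the product:
  M: −2·[Q]_M + 3·[r]_M − [ζ_2]_M + [E]_M = −2·(0) + 3·(0) − (1) + (1) = 0
  L: −2·[Q]_L + 3·[r]_L − [ζ_2]_L + [E]_L = −2·(3) + 3·(1) − (-1) + (2) = 0
  T: −2·[Q]_T + 3·[r]_T − [ζ_2]_T + [E]_T = −2·(-1) + 3·(0) − (0) + (-2) = 0
All base exponents vanish — dimensionless.

yes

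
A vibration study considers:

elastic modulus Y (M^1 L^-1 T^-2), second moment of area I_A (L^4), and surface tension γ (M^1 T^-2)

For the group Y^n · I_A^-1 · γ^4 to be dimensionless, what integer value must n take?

-4

Balance the M exponent: (1)·n from Y, plus −(0) + 4·(1) = 4 from the rest, must sum to zero.
n + 4 = 0, so n = -4.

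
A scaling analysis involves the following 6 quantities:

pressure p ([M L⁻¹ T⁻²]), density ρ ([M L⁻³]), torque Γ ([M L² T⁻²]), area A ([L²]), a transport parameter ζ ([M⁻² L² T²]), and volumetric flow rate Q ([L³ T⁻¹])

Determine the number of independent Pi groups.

3

There are 6 variables and 3 base dimensions (M, L, T).
The dimension matrix has rank 3.
Independent dimensionless groups: 6 − 3 = 3.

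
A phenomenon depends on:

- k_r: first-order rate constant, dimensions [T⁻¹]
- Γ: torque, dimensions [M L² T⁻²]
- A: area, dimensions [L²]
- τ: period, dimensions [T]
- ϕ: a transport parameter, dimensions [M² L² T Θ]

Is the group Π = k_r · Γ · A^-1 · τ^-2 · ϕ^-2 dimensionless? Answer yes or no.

Sum the exponent of each base dimension across the product:
  M: [k_r]_M + [Γ]_M − [A]_M − 2·[τ]_M − 2·[ϕ]_M = (0) + (1) − (0) − 2·(0) − 2·(2) = -3
  L: [k_r]_L + [Γ]_L − [A]_L − 2·[τ]_L − 2·[ϕ]_L = (0) + (2) − (2) − 2·(0) − 2·(2) = -4
  T: [k_r]_T + [Γ]_T − [A]_T − 2·[τ]_T − 2·[ϕ]_T = (-1) + (-2) − (0) − 2·(1) − 2·(1) = -7
  Θ: [k_r]_Θ + [Γ]_Θ − [A]_Θ − 2·[τ]_Θ − 2·[ϕ]_Θ = (0) + (0) − (0) − 2·(0) − 2·(1) = -2
Net dimensions [M⁻³ L⁻⁴ T⁻⁷ Θ⁻²] ≠ [1] — not dimensionless.

no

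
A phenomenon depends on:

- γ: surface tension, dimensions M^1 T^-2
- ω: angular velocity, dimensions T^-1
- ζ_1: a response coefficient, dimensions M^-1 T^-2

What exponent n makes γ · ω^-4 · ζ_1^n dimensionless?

Balance the M exponent: (-1)·n from ζ_1, plus (1) − 4·(0) = 1 from the rest, must sum to zero.
−n + 1 = 0, so n = 1.

1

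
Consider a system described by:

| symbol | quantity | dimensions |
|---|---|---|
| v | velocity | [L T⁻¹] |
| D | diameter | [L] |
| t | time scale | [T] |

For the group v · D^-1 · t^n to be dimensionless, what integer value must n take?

Balance the T exponent: (1)·n from t, plus (-1) − (0) = -1 from the rest, must sum to zero.
n − 1 = 0, so n = 1.

1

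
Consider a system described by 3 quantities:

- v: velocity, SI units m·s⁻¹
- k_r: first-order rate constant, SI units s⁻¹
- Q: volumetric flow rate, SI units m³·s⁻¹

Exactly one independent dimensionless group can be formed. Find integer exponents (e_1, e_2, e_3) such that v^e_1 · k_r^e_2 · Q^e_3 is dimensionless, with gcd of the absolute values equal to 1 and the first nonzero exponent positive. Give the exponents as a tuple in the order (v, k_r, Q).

L: e_1·(1) + e_2·(0) + e_3·(3) = 0
T: e_1·(-1) + e_2·(-1) + e_3·(-1) = 0
Solving this homogeneous linear system for the smallest-integer solution (first nonzero entry positive) gives (3, -2, -1).

(3, -2, -1)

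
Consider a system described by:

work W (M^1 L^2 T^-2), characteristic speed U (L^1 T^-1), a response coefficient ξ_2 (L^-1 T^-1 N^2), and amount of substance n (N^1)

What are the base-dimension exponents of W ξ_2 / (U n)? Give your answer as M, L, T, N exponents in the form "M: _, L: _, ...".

M: 1, L: 0, T: -2, N: 1

Collect each base-dimension exponent across the product:
  M: (1) − (0) + (0) − (0) = 1
  L: (2) − (1) + (-1) − (0) = 0
  T: (-2) − (-1) + (-1) − (0) = -2
  N: (0) − (0) + (2) − (1) = 1
So the dimensions are [M T⁻² N].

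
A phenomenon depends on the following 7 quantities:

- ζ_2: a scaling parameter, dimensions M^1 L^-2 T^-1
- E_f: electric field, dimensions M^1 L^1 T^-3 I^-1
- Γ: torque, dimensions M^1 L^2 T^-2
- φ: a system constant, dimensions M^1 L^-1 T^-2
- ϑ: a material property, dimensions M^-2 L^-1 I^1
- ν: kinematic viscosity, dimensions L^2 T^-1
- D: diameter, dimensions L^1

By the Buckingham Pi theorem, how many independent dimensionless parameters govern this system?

3

There are 7 variables and 4 base dimensions (M, L, T, I).
The dimension matrix has rank 4.
Independent dimensionless groups: 7 − 4 = 3.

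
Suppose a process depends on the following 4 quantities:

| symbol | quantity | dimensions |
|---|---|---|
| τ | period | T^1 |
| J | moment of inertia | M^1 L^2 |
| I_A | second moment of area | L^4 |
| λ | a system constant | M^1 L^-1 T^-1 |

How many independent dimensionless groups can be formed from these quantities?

There are 4 variables and 3 base dimensions (M, L, T).
The dimension matrix has rank 3.
Independent dimensionless groups: 4 − 3 = 1.

1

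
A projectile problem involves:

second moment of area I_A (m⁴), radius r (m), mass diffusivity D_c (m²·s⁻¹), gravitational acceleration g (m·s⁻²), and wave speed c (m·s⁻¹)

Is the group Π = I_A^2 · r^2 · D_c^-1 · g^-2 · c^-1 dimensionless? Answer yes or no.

no

Sum the exponent of each base dimension across the product:
  L: 2·[I_A]_L + 2·[r]_L − [D_c]_L − 2·[g]_L − [c]_L = 2·(4) + 2·(1) − (2) − 2·(1) − (1) = 5
  T: 2·[I_A]_T + 2·[r]_T − [D_c]_T − 2·[g]_T − [c]_T = 2·(0) + 2·(0) − (-1) − 2·(-2) − (-1) = 6
Net dimensions [L⁵ T⁶] ≠ [1] — not dimensionless.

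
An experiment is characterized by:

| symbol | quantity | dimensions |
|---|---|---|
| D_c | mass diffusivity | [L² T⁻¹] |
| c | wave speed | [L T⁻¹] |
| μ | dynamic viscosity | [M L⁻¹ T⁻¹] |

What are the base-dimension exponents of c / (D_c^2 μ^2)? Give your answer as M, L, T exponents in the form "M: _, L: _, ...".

Collect each base-dimension exponent across the product:
  M: −2·(0) + (0) − 2·(1) = -2
  L: −2·(2) + (1) − 2·(-1) = -1
  T: −2·(-1) + (-1) − 2·(-1) = 3
So the dimensions are [M⁻² L⁻¹ T³].

M: -2, L: -1, T: 3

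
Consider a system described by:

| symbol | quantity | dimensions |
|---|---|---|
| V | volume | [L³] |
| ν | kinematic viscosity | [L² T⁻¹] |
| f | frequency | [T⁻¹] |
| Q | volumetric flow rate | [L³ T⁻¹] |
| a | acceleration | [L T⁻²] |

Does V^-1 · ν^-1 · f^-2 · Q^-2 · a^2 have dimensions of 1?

no

Sum the exponent of each base dimension across the product:
  L: −[V]_L − [ν]_L − 2·[f]_L − 2·[Q]_L + 2·[a]_L = −(3) − (2) − 2·(0) − 2·(3) + 2·(1) = -9
  T: −[V]_T − [ν]_T − 2·[f]_T − 2·[Q]_T + 2·[a]_T = −(0) − (-1) − 2·(-1) − 2·(-1) + 2·(-2) = 1
Net dimensions [L⁻⁹ T] ≠ [1] — not dimensionless.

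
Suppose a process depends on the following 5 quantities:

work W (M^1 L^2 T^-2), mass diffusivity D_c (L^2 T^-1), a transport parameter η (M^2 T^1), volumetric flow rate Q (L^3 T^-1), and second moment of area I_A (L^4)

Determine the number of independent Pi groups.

2

There are 5 variables and 3 base dimensions (M, L, T).
The dimension matrix has rank 3.
Independent dimensionless groups: 5 − 3 = 2.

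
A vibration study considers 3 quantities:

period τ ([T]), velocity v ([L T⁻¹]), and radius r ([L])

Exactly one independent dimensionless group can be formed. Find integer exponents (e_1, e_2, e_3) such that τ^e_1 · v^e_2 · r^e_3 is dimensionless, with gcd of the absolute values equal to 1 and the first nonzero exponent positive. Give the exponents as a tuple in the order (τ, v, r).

(1, 1, -1)

L: e_1·(0) + e_2·(1) + e_3·(1) = 0
T: e_1·(1) + e_2·(-1) + e_3·(0) = 0
Solving this homogeneous linear system for the smallest-integer solution (first nonzero entry positive) gives (1, 1, -1).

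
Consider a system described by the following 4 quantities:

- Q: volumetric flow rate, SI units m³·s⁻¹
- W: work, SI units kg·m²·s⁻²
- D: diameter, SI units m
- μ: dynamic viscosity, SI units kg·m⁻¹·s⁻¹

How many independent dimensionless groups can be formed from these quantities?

There are 4 variables and 3 base dimensions (M, L, T).
The dimension matrix has rank 3.
Independent dimensionless groups: 4 − 3 = 1.

1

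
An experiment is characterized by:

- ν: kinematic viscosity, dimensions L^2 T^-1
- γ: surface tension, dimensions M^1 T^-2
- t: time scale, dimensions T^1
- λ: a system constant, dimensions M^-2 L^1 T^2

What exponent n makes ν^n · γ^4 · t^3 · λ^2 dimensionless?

Balance the L exponent: (2)·n from ν, plus 4·(0) + 3·(0) + 2·(1) = 2 from the rest, must sum to zero.
2n + 2 = 0, so n = -1.

-1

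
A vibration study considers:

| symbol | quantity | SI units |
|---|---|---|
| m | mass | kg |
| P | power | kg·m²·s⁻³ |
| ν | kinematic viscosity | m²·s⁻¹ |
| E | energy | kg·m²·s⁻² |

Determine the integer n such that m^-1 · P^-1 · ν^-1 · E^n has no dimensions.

2

Balance the M exponent: (1)·n from E, plus −(1) − (1) − (0) = -2 from the rest, must sum to zero.
n − 2 = 0, so n = 2.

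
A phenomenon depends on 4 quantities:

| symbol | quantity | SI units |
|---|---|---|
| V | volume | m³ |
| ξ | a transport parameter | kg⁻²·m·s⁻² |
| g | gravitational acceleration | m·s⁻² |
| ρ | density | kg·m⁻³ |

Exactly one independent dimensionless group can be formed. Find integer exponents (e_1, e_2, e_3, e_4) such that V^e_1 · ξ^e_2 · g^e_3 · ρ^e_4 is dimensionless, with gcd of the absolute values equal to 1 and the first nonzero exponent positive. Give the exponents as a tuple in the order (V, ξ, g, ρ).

(2, 1, -1, 2)

M: e_1·(0) + e_2·(-2) + e_3·(0) + e_4·(1) = 0
L: e_1·(3) + e_2·(1) + e_3·(1) + e_4·(-3) = 0
T: e_1·(0) + e_2·(-2) + e_3·(-2) + e_4·(0) = 0
Solving this homogeneous linear system for the smallest-integer solution (first nonzero entry positive) gives (2, 1, -1, 2).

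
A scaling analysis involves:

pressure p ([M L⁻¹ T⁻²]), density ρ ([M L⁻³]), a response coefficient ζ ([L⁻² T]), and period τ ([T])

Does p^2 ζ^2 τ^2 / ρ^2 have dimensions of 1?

Sum the exponent of each base dimension across the product:
  M: 2·[p]_M − 2·[ρ]_M + 2·[ζ]_M + 2·[τ]_M = 2·(1) − 2·(1) + 2·(0) + 2·(0) = 0
  L: 2·[p]_L − 2·[ρ]_L + 2·[ζ]_L + 2·[τ]_L = 2·(-1) − 2·(-3) + 2·(-2) + 2·(0) = 0
  T: 2·[p]_T − 2·[ρ]_T + 2·[ζ]_T + 2·[τ]_T = 2·(-2) − 2·(0) + 2·(1) + 2·(1) = 0
All base exponents vanish — dimensionless.

yes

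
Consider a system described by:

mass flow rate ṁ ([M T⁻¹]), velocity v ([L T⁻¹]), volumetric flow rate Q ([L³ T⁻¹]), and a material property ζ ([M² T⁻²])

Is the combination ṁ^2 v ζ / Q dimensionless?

no

Sum the exponent of each base dimension across the product:
  M: 2·[ṁ]_M + [v]_M − [Q]_M + [ζ]_M = 2·(1) + (0) − (0) + (2) = 4
  L: 2·[ṁ]_L + [v]_L − [Q]_L + [ζ]_L = 2·(0) + (1) − (3) + (0) = -2
  T: 2·[ṁ]_T + [v]_T − [Q]_T + [ζ]_T = 2·(-1) + (-1) − (-1) + (-2) = -4
Net dimensions [M⁴ L⁻² T⁻⁴] ≠ [1] — not dimensionless.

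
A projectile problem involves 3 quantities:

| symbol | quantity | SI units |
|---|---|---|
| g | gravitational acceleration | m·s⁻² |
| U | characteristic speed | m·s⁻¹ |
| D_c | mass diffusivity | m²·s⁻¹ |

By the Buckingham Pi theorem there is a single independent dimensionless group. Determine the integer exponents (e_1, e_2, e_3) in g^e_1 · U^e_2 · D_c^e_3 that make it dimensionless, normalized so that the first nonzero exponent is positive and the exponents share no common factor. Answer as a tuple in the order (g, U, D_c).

(1, -3, 1)

L: e_1·(1) + e_2·(1) + e_3·(2) = 0
T: e_1·(-2) + e_2·(-1) + e_3·(-1) = 0
Solving this homogeneous linear system for the smallest-integer solution (first nonzero entry positive) gives (1, -3, 1).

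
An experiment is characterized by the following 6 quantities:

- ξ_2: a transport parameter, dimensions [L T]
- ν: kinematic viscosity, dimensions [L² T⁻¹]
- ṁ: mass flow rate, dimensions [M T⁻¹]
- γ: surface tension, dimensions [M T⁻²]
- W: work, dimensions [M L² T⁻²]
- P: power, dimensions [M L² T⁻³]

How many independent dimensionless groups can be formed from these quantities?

There are 6 variables and 3 base dimensions (M, L, T).
The dimension matrix has rank 3.
Independent dimensionless groups: 6 − 3 = 3.

3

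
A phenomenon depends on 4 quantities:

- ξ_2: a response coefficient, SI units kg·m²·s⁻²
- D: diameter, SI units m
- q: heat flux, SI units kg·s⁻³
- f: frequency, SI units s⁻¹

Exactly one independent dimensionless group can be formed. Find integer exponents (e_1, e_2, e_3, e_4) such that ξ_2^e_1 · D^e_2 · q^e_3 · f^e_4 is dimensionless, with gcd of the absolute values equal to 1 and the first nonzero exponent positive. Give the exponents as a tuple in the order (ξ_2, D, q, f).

M: e_1·(1) + e_2·(0) + e_3·(1) + e_4·(0) = 0
L: e_1·(2) + e_2·(1) + e_3·(0) + e_4·(0) = 0
T: e_1·(-2) + e_2·(0) + e_3·(-3) + e_4·(-1) = 0
Solving this homogeneous linear system for the smallest-integer solution (first nonzero entry positive) gives (1, -2, -1, 1).

(1, -2, -1, 1)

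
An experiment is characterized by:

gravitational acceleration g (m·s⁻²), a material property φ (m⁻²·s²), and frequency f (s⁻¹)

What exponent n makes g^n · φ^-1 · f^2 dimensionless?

-2

Balance the L exponent: (1)·n from g, plus −(-2) + 2·(0) = 2 from the rest, must sum to zero.
n + 2 = 0, so n = -2.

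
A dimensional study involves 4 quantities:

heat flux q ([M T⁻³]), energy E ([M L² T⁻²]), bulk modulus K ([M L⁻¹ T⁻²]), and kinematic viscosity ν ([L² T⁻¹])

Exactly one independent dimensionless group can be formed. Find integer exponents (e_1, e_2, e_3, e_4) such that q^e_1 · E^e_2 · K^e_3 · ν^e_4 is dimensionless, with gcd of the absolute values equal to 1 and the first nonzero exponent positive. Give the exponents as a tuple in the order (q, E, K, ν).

(3, 1, -4, -3)

M: e_1·(1) + e_2·(1) + e_3·(1) + e_4·(0) = 0
L: e_1·(0) + e_2·(2) + e_3·(-1) + e_4·(2) = 0
T: e_1·(-3) + e_2·(-2) + e_3·(-2) + e_4·(-1) = 0
Solving this homogeneous linear system for the smallest-integer solution (first nonzero entry positive) gives (3, 1, -4, -3).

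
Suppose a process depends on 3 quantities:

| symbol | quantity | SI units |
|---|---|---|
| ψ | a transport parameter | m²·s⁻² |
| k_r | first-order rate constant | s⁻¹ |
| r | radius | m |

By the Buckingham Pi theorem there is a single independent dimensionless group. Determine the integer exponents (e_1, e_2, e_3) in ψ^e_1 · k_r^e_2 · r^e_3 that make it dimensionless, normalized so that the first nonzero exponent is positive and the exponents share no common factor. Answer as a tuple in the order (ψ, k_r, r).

L: e_1·(2) + e_2·(0) + e_3·(1) = 0
T: e_1·(-2) + e_2·(-1) + e_3·(0) = 0
Solving this homogeneous linear system for the smallest-integer solution (first nonzero entry positive) gives (1, -2, -2).

(1, -2, -2)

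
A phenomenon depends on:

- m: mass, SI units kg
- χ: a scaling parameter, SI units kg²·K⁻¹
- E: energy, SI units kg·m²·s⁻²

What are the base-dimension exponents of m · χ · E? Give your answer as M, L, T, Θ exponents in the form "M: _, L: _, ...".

Collect each base-dimension exponent across the product:
  M: (1) + (2) + (1) = 4
  L: (0) + (0) + (2) = 2
  T: (0) + (0) + (-2) = -2
  Θ: (0) + (-1) + (0) = -1
So the dimensions are [M⁴ L² T⁻² Θ⁻¹].

M: 4, L: 2, T: -2, Θ: -1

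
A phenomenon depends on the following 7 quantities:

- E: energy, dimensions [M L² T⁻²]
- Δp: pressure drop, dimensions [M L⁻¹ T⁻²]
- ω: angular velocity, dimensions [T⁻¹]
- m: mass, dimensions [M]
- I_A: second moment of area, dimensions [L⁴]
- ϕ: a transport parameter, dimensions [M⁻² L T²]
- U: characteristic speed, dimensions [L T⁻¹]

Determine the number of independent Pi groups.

There are 7 variables and 3 base dimensions (M, L, T).
The dimension matrix has rank 3.
Independent dimensionless groups: 7 − 3 = 4.

4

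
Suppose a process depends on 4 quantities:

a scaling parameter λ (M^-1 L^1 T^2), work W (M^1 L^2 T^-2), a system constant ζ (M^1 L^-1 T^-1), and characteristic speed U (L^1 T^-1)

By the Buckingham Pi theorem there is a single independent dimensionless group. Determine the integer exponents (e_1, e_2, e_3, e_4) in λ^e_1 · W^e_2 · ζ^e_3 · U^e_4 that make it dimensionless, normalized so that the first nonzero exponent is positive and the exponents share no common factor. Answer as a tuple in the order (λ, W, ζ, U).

(2, -1, 3, 3)

M: e_1·(-1) + e_2·(1) + e_3·(1) + e_4·(0) = 0
L: e_1·(1) + e_2·(2) + e_3·(-1) + e_4·(1) = 0
T: e_1·(2) + e_2·(-2) + e_3·(-1) + e_4·(-1) = 0
Solving this homogeneous linear system for the smallest-integer solution (first nonzero entry positive) gives (2, -1, 3, 3).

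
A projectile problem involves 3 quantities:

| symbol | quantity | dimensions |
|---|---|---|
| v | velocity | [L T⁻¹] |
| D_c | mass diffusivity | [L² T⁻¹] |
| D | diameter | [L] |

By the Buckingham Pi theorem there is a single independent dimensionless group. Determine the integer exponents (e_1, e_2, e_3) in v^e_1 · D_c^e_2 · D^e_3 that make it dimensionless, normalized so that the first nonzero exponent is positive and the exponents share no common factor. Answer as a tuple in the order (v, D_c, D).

L: e_1·(1) + e_2·(2) + e_3·(1) = 0
T: e_1·(-1) + e_2·(-1) + e_3·(0) = 0
Solving this homogeneous linear system for the smallest-integer solution (first nonzero entry positive) gives (1, -1, 1).

(1, -1, 1)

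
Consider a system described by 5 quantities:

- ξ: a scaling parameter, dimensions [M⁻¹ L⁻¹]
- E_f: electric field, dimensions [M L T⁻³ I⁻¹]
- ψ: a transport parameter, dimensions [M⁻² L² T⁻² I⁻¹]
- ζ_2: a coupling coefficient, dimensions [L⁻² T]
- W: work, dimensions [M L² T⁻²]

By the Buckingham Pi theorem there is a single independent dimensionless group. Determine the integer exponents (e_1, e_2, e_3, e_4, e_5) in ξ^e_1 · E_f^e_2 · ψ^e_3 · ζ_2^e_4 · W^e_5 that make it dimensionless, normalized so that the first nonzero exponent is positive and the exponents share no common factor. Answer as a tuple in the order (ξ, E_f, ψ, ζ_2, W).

(1, 1, -1, -3, -2)

M: e_1·(-1) + e_2·(1) + e_3·(-2) + e_4·(0) + e_5·(1) = 0
L: e_1·(-1) + e_2·(1) + e_3·(2) + e_4·(-2) + e_5·(2) = 0
T: e_1·(0) + e_2·(-3) + e_3·(-2) + e_4·(1) + e_5·(-2) = 0
I: e_1·(0) + e_2·(-1) + e_3·(-1) + e_4·(0) + e_5·(0) = 0
Solving this homogeneous linear system for the smallest-integer solution (first nonzero entry positive) gives (1, 1, -1, -3, -2).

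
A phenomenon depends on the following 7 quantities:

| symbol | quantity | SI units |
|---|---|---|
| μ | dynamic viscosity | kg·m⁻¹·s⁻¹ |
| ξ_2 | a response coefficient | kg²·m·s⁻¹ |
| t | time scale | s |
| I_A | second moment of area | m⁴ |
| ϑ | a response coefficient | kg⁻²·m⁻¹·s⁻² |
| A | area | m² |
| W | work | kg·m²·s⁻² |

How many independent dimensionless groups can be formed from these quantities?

There are 7 variables and 3 base dimensions (M, L, T).
The dimension matrix has rank 3.
Independent dimensionless groups: 7 − 3 = 4.

4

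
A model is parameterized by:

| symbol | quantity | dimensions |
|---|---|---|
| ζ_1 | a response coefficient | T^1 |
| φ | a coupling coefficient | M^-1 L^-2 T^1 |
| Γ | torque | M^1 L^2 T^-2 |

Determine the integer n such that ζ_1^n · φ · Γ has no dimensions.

1

Balance the T exponent: (1)·n from ζ_1, plus (1) + (-2) = -1 from the rest, must sum to zero.
n − 1 = 0, so n = 1.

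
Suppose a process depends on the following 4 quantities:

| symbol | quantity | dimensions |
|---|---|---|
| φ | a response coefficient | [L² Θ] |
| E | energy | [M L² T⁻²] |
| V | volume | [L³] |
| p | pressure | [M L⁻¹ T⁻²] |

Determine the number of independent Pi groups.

1

There are 4 variables and 4 base dimensions (M, L, T, Θ).
The dimension matrix has rank 3 (less than 4: the dimension vectors are linearly dependent).
Independent dimensionless groups: 4 − 3 = 1.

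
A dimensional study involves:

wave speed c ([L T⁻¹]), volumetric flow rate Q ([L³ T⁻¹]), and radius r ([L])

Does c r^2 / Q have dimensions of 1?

Sum the exponent of each base dimension across the product:
  M: [c]_M − [Q]_M + 2·[r]_M = (0) − (0) + 2·(0) = 0
  L: [c]_L − [Q]_L + 2·[r]_L = (1) − (3) + 2·(1) = 0
  T: [c]_T − [Q]_T + 2·[r]_T = (-1) − (-1) + 2·(0) = 0
All base exponents vanish — dimensionless.

yes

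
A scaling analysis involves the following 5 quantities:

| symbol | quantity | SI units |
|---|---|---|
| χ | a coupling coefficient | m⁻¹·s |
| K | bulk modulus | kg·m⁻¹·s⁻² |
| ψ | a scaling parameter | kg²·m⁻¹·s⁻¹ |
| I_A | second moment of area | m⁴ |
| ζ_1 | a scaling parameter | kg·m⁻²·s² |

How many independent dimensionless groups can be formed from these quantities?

2

There are 5 variables and 3 base dimensions (M, L, T).
The dimension matrix has rank 3.
Independent dimensionless groups: 5 − 3 = 2.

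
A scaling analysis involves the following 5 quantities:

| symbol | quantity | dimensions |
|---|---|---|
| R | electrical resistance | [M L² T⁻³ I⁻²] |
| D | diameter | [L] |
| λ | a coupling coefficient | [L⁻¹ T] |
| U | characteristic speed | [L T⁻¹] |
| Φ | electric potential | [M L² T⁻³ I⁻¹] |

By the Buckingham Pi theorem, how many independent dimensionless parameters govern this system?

1

There are 5 variables and 4 base dimensions (M, L, T, I).
The dimension matrix has rank 4.
Independent dimensionless groups: 5 − 4 = 1.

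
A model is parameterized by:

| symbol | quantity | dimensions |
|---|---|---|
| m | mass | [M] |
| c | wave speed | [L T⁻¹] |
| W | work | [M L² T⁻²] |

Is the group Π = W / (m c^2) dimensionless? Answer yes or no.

Sum the exponent of each base dimension across the product:
  M: −[m]_M − 2·[c]_M + [W]_M = −(1) − 2·(0) + (1) = 0
  L: −[m]_L − 2·[c]_L + [W]_L = −(0) − 2·(1) + (2) = 0
  T: −[m]_T − 2·[c]_T + [W]_T = −(0) − 2·(-1) + (-2) = 0
All base exponents vanish — dimensionless.

yes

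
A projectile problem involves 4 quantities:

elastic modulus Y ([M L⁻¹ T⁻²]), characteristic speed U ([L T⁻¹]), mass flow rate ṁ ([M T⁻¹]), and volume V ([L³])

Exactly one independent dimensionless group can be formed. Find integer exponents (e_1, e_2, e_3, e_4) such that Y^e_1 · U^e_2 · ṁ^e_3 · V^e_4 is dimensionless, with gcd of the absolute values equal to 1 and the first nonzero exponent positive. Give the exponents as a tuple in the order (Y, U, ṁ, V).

M: e_1·(1) + e_2·(0) + e_3·(1) + e_4·(0) = 0
L: e_1·(-1) + e_2·(1) + e_3·(0) + e_4·(3) = 0
T: e_1·(-2) + e_2·(-1) + e_3·(-1) + e_4·(0) = 0
Solving this homogeneous linear system for the smallest-integer solution (first nonzero entry positive) gives (3, -3, -3, 2).

(3, -3, -3, 2)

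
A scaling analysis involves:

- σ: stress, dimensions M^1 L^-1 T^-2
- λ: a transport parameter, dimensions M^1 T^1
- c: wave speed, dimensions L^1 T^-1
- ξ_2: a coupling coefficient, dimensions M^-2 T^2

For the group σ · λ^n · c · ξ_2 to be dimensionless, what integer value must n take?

1

Balance the M exponent: (1)·n from λ, plus (1) + (0) + (-2) = -1 from the rest, must sum to zero.
n − 1 = 0, so n = 1.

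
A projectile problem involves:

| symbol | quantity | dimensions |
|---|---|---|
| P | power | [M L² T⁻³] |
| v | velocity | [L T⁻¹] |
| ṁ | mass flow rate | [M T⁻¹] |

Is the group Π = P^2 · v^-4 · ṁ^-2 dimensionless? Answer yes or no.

Sum the exponent of each base dimension across the product:
  M: 2·[P]_M − 4·[v]_M − 2·[ṁ]_M = 2·(1) − 4·(0) − 2·(1) = 0
  L: 2·[P]_L − 4·[v]_L − 2·[ṁ]_L = 2·(2) − 4·(1) − 2·(0) = 0
  T: 2·[P]_T − 4·[v]_T − 2·[ṁ]_T = 2·(-3) − 4·(-1) − 2·(-1) = 0
All base exponents vanish — dimensionless.

yes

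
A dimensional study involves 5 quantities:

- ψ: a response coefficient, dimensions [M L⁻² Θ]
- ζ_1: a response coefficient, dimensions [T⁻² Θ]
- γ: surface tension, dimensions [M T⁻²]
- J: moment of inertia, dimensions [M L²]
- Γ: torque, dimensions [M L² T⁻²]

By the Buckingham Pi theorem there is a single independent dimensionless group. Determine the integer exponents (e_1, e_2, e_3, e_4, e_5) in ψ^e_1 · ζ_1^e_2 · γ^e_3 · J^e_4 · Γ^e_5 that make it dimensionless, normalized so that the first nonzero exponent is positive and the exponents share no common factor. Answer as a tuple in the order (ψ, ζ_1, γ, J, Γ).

(1, -1, -2, -2, 3)

M: e_1·(1) + e_2·(0) + e_3·(1) + e_4·(1) + e_5·(1) = 0
L: e_1·(-2) + e_2·(0) + e_3·(0) + e_4·(2) + e_5·(2) = 0
T: e_1·(0) + e_2·(-2) + e_3·(-2) + e_4·(0) + e_5·(-2) = 0
Θ: e_1·(1) + e_2·(1) + e_3·(0) + e_4·(0) + e_5·(0) = 0
Solving this homogeneous linear system for the smallest-integer solution (first nonzero entry positive) gives (1, -1, -2, -2, 3).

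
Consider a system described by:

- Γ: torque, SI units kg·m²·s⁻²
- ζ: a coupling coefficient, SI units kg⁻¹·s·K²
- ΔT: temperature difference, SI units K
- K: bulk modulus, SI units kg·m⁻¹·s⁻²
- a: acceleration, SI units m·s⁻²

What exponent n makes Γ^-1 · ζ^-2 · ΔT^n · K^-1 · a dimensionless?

4

Balance the Θ exponent: (1)·n from ΔT, plus −(0) − 2·(2) − (0) + (0) = -4 from the rest, must sum to zero.
n − 4 = 0, so n = 4.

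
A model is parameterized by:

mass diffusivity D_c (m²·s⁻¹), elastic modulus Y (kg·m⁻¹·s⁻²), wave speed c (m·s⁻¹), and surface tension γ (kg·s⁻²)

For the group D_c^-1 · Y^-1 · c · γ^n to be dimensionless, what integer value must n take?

Balance the M exponent: (1)·n from γ, plus −(0) − (1) + (0) = -1 from the rest, must sum to zero.
n − 1 = 0, so n = 1.

1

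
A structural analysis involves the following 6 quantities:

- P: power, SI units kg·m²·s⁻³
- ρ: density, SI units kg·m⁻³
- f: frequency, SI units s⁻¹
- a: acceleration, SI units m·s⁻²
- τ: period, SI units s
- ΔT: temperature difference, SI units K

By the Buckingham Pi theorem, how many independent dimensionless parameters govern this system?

2

There are 6 variables and 4 base dimensions (M, L, T, Θ).
The dimension matrix has rank 4.
Independent dimensionless groups: 6 − 4 = 2.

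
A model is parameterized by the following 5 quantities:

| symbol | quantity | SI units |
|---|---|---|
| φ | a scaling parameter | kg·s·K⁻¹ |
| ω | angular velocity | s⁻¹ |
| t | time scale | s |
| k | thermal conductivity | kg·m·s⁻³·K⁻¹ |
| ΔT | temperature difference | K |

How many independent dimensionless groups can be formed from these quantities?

There are 5 variables and 4 base dimensions (M, L, T, Θ).
The dimension matrix has rank 4.
Independent dimensionless groups: 5 − 4 = 1.

1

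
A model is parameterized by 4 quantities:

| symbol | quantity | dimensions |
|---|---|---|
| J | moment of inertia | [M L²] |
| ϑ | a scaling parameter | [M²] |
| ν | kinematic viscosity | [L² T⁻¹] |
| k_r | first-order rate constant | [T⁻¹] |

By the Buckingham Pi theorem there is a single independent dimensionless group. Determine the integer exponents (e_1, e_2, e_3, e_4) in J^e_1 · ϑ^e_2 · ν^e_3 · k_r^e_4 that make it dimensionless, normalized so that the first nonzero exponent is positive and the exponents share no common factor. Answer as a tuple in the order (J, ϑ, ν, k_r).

M: e_1·(1) + e_2·(2) + e_3·(0) + e_4·(0) = 0
L: e_1·(2) + e_2·(0) + e_3·(2) + e_4·(0) = 0
T: e_1·(0) + e_2·(0) + e_3·(-1) + e_4·(-1) = 0
Solving this homogeneous linear system for the smallest-integer solution (first nonzero entry positive) gives (2, -1, -2, 2).

(2, -1, -2, 2)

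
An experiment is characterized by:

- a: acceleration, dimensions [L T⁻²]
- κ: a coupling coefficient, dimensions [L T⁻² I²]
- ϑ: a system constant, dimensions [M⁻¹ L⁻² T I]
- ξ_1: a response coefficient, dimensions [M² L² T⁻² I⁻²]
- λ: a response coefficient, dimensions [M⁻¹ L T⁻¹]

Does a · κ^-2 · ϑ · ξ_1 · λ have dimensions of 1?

no

Sum the exponent of each base dimension across the product:
  M: [a]_M − 2·[κ]_M + [ϑ]_M + [ξ_1]_M + [λ]_M = (0) − 2·(0) + (-1) + (2) + (-1) = 0
  L: [a]_L − 2·[κ]_L + [ϑ]_L + [ξ_1]_L + [λ]_L = (1) − 2·(1) + (-2) + (2) + (1) = 0
  T: [a]_T − 2·[κ]_T + [ϑ]_T + [ξ_1]_T + [λ]_T = (-2) − 2·(-2) + (1) + (-2) + (-1) = 0
  I: [a]_I − 2·[κ]_I + [ϑ]_I + [ξ_1]_I + [λ]_I = (0) − 2·(2) + (1) + (-2) + (0) = -5
Net dimensions [I⁻⁵] ≠ [1] — not dimensionless.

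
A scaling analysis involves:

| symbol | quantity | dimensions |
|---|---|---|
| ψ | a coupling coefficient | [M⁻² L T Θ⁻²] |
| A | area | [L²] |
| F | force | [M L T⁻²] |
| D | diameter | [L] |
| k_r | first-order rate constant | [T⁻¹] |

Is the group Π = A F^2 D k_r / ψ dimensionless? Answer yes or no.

Sum the exponent of each base dimension across the product:
  M: −[ψ]_M + [A]_M + 2·[F]_M + [D]_M + [k_r]_M = −(-2) + (0) + 2·(1) + (0) + (0) = 4
  L: −[ψ]_L + [A]_L + 2·[F]_L + [D]_L + [k_r]_L = −(1) + (2) + 2·(1) + (1) + (0) = 4
  T: −[ψ]_T + [A]_T + 2·[F]_T + [D]_T + [k_r]_T = −(1) + (0) + 2·(-2) + (0) + (-1) = -6
  Θ: −[ψ]_Θ + [A]_Θ + 2·[F]_Θ + [D]_Θ + [k_r]_Θ = −(-2) + (0) + 2·(0) + (0) + (0) = 2
Net dimensions [M⁴ L⁴ T⁻⁶ Θ²] ≠ [1] — not dimensionless.

no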